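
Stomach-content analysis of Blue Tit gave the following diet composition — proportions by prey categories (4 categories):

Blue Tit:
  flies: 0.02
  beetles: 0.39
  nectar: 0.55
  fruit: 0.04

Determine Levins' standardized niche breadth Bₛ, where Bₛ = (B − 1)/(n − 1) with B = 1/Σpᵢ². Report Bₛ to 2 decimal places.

0.40

Σpᵢ² = 0.02² + 0.39² + 0.55² + 0.04² = 0.0004 + 0.1521 + 0.3025 + 0.0016 = 0.4566
B = 1 / 0.4566 = 2.1901
Bₛ = (B − 1)/(n − 1) = (2.1901 − 1)/(4 − 1) = 1.1901/3 = 0.3967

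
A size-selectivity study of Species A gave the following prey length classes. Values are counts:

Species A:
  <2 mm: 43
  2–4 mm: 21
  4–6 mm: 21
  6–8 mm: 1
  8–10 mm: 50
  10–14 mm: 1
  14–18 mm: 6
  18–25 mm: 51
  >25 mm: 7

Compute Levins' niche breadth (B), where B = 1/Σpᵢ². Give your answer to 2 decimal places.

Proportions for Species A (n=201): 43/201=0.2139, 21/201=0.1045, 21/201=0.1045, 1/201=0.0050, 50/201=0.2488, 1/201=0.0050, 6/201=0.0299, 51/201=0.2537, 7/201=0.0348
Σpᵢ² = 0.2139² + 0.1045² + 0.1045² + 0.0050² + 0.2488² + 0.0050² + 0.0299² + 0.2537² + 0.0348² = 0.045753 + 0.010920 + 0.010920 + 0.000025 + 0.061901 + 0.000025 + 0.000894 + 0.064364 + 0.001211 = 0.196013
B = 1 / 0.196013 = 5.1017

5.10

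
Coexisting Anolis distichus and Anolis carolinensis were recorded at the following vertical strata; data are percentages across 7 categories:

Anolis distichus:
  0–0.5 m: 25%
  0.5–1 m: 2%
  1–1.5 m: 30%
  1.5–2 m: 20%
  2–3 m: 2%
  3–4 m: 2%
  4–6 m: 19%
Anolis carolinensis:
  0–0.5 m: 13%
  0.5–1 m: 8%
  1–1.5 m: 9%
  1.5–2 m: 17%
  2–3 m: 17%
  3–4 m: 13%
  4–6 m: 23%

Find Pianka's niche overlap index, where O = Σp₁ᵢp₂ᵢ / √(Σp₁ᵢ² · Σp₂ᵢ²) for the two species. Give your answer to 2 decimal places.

Convert percentages to proportions (divide by 100).
Σ p₁ᵢp₂ᵢ = 0.0325 + 0.0016 + 0.0270 + 0.0340 + 0.0034 + 0.0026 + 0.0437 = 0.1448
Σp_1ᵢ² = 0.25² + 0.02² + 0.30² + 0.20² + 0.02² + 0.02² + 0.19² = 0.0625 + 0.0004 + 0.0900 + 0.0400 + 0.0004 + 0.0004 + 0.0361 = 0.2298
Σp_2ᵢ² = 0.13² + 0.08² + 0.09² + 0.17² + 0.17² + 0.13² + 0.23² = 0.0169 + 0.0064 + 0.0081 + 0.0289 + 0.0289 + 0.0169 + 0.0529 = 0.1590
O = 0.1448 / √(0.2298 × 0.1590) = 0.1448 / 0.19115 = 0.7575

0.76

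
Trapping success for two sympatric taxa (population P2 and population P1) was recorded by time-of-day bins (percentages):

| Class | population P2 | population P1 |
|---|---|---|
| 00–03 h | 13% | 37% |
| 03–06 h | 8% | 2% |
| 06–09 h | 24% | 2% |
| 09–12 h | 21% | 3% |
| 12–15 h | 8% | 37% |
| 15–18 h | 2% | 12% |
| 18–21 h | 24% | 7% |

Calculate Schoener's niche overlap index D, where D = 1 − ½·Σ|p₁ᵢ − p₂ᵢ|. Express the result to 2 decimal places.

Convert percentages to proportions (divide by 100).
Σ|p₁ᵢ − p₂ᵢ| = 0.24 + 0.06 + 0.22 + 0.18 + 0.29 + 0.10 + 0.17 = 1.26
D = 1 − ½ × 1.26 = 1 − 0.630 = 0.3700

0.37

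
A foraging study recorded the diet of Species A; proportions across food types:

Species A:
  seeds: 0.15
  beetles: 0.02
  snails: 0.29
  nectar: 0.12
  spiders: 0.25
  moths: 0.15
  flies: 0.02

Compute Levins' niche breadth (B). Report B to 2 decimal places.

Σpᵢ² = 0.15² + 0.02² + 0.29² + 0.12² + 0.25² + 0.15² + 0.02² = 0.0225 + 0.0004 + 0.0841 + 0.0144 + 0.0625 + 0.0225 + 0.0004 = 0.2068
B = 1 / 0.2068 = 4.8356

4.84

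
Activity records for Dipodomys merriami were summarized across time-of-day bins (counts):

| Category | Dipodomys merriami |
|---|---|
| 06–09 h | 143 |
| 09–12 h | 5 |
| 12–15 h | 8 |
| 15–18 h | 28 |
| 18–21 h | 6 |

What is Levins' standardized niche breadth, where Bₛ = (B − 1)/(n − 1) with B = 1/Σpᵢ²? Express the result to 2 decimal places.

Proportions for Dipodomys merriami (n=190): 143/190=0.7526, 5/190=0.0263, 8/190=0.0421, 28/190=0.1474, 6/190=0.0316
Σpᵢ² = 0.7526² + 0.0263² + 0.0421² + 0.1474² + 0.0316² = 0.566407 + 0.000692 + 0.001772 + 0.021727 + 0.000999 = 0.591597
B = 1 / 0.591597 = 1.6903
Bₛ = (B − 1)/(n − 1) = (1.6903 − 1)/(5 − 1) = 0.6903/4 = 0.1726

0.17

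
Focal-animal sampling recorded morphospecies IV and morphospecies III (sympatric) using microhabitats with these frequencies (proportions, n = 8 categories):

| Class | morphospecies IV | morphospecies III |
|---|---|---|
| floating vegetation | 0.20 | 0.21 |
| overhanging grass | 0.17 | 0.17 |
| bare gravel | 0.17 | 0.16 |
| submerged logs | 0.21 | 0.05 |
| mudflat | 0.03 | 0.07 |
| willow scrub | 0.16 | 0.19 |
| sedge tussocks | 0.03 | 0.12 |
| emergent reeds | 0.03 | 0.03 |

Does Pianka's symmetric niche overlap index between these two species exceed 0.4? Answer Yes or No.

Σ p₁ᵢp₂ᵢ = 0.0420 + 0.0289 + 0.0272 + 0.0105 + 0.0021 + 0.0304 + 0.0036 + 0.0009 = 0.1456
Σp_1ᵢ² = 0.20² + 0.17² + 0.17² + 0.21² + 0.03² + 0.16² + 0.03² + 0.03² = 0.0400 + 0.0289 + 0.0289 + 0.0441 + 0.0009 + 0.0256 + 0.0009 + 0.0009 = 0.1702
Σp_2ᵢ² = 0.21² + 0.17² + 0.16² + 0.05² + 0.07² + 0.19² + 0.12² + 0.03² = 0.0441 + 0.0289 + 0.0256 + 0.0025 + 0.0049 + 0.0361 + 0.0144 + 0.0009 = 0.1574
O = 0.1456 / √(0.1702 × 0.1574) = 0.1456 / 0.16367 = 0.8896
O = 0.8896 > 0.4 → Yes.

Yes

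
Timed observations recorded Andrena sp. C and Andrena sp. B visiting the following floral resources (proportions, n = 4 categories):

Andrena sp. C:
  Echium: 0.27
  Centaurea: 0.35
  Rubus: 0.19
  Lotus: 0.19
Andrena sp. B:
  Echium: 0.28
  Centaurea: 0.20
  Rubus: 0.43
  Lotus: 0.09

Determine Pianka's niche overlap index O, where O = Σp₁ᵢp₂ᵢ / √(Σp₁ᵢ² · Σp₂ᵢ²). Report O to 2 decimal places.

Σ p₁ᵢp₂ᵢ = 0.0756 + 0.0700 + 0.0817 + 0.0171 = 0.2444
Σp_1ᵢ² = 0.27² + 0.35² + 0.19² + 0.19² = 0.0729 + 0.1225 + 0.0361 + 0.0361 = 0.2676
Σp_2ᵢ² = 0.28² + 0.20² + 0.43² + 0.09² = 0.0784 + 0.0400 + 0.1849 + 0.0081 = 0.3114
O = 0.2444 / √(0.2676 × 0.3114) = 0.2444 / 0.28867 = 0.8466

0.85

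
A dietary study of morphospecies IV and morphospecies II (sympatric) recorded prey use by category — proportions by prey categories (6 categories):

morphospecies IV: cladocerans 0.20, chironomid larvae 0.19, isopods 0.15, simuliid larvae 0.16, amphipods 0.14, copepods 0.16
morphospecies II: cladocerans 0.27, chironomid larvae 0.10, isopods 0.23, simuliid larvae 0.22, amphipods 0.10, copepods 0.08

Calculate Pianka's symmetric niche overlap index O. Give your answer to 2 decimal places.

Σ p₁ᵢp₂ᵢ = 0.0540 + 0.0190 + 0.0345 + 0.0352 + 0.0140 + 0.0128 = 0.1695
Σp_1ᵢ² = 0.20² + 0.19² + 0.15² + 0.16² + 0.14² + 0.16² = 0.0400 + 0.0361 + 0.0225 + 0.0256 + 0.0196 + 0.0256 = 0.1694
Σp_2ᵢ² = 0.27² + 0.10² + 0.23² + 0.22² + 0.10² + 0.08² = 0.0729 + 0.0100 + 0.0529 + 0.0484 + 0.0100 + 0.0064 = 0.2006
O = 0.1695 / √(0.1694 × 0.2006) = 0.1695 / 0.18434 = 0.9195

0.92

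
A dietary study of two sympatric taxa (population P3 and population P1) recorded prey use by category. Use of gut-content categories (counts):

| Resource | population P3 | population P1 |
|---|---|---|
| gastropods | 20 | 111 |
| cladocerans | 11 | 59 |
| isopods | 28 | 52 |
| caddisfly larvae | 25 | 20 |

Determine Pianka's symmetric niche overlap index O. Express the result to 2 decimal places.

Proportions for population P3 (n=84): 20/84=0.2381, 11/84=0.1310, 28/84=0.3333, 25/84=0.2976
Proportions for population P1 (n=242): 111/242=0.4587, 59/242=0.2438, 52/242=0.2149, 20/242=0.0826
Σ p₁ᵢp₂ᵢ = 0.109216 + 0.031938 + 0.071626 + 0.024582 = 0.237362
Σp_1ᵢ² = 0.2381² + 0.1310² + 0.3333² + 0.2976² = 0.056692 + 0.017161 + 0.111089 + 0.088566 = 0.273508
Σp_2ᵢ² = 0.4587² + 0.2438² + 0.2149² + 0.0826² = 0.210406 + 0.059438 + 0.046182 + 0.006823 = 0.322849
O = 0.237362 / √(0.273508 × 0.322849) = 0.237362 / 0.2971562 = 0.7988

0.80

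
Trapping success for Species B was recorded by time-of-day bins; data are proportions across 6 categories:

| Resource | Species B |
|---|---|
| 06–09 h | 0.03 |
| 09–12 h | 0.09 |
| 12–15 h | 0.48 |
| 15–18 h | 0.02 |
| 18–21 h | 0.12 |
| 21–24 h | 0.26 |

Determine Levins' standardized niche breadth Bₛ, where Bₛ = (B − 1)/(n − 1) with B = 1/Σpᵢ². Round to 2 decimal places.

Σpᵢ² = 0.03² + 0.09² + 0.48² + 0.02² + 0.12² + 0.26² = 0.0009 + 0.0081 + 0.2304 + 0.0004 + 0.0144 + 0.0676 = 0.3218
B = 1 / 0.3218 = 3.1075
Bₛ = (B − 1)/(n − 1) = (3.1075 − 1)/(6 − 1) = 2.1075/5 = 0.4215

0.42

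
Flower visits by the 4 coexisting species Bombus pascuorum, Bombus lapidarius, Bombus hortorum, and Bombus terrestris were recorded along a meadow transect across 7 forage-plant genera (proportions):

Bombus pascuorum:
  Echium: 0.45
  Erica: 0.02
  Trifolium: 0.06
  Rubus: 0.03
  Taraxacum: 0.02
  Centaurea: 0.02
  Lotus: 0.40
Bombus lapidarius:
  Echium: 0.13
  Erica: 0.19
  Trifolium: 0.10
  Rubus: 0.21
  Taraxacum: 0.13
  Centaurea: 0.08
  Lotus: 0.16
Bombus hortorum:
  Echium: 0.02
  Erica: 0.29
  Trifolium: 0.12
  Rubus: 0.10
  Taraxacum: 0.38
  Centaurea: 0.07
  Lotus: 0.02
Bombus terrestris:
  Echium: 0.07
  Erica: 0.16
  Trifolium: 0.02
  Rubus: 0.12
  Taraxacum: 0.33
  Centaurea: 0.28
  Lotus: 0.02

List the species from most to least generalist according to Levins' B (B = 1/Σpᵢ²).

Σp_pascᵢ² = 0.45² + 0.02² + 0.06² + 0.03² + 0.02² + 0.02² + 0.40² = 0.2025 + 0.0004 + 0.0036 + 0.0009 + 0.0004 + 0.0004 + 0.1600 = 0.3682
B_pasc = 1 / 0.3682 = 2.7159
Σp_lapiᵢ² = 0.13² + 0.19² + 0.10² + 0.21² + 0.13² + 0.08² + 0.16² = 0.0169 + 0.0361 + 0.0100 + 0.0441 + 0.0169 + 0.0064 + 0.0256 = 0.1560
B_lapi = 1 / 0.1560 = 6.4103
Σp_hortᵢ² = 0.02² + 0.29² + 0.12² + 0.10² + 0.38² + 0.07² + 0.02² = 0.0004 + 0.0841 + 0.0144 + 0.0100 + 0.1444 + 0.0049 + 0.0004 = 0.2586
B_hort = 1 / 0.2586 = 3.8670
Σp_terrᵢ² = 0.07² + 0.16² + 0.02² + 0.12² + 0.33² + 0.28² + 0.02² = 0.0049 + 0.0256 + 0.0004 + 0.0144 + 0.1089 + 0.0784 + 0.0004 = 0.2330
B_terr = 1 / 0.2330 = 4.2918
Ranking by B (broadest → narrowest): Bombus lapidarius (6.41) > Bombus terrestris (4.29) > Bombus hortorum (3.87) > Bombus pascuorum (2.72)

Bombus lapidarius > Bombus terrestris > Bombus hortorum > Bombus pascuorum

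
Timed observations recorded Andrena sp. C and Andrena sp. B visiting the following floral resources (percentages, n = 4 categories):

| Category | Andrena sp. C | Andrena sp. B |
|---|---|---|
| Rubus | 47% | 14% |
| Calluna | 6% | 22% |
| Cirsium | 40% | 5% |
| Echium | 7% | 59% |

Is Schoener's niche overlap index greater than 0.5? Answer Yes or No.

No

Convert percentages to proportions (divide by 100).
Σ|p₁ᵢ − p₂ᵢ| = 0.33 + 0.16 + 0.35 + 0.52 = 1.36
D = 1 − ½ × 1.36 = 1 − 0.680 = 0.3200
D = 0.3200 < 0.5 → No.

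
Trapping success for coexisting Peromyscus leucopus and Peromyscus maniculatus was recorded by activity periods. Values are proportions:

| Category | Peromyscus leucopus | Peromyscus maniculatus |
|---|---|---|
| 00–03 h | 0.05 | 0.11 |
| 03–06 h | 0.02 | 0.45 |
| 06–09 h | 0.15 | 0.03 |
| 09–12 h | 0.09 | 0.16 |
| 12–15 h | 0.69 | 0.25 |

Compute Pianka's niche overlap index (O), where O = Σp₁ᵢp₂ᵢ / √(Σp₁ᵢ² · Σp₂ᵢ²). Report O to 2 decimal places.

Σ p₁ᵢp₂ᵢ = 0.0055 + 0.0090 + 0.0045 + 0.0144 + 0.1725 = 0.2059
Σp_1ᵢ² = 0.05² + 0.02² + 0.15² + 0.09² + 0.69² = 0.0025 + 0.0004 + 0.0225 + 0.0081 + 0.4761 = 0.5096
Σp_2ᵢ² = 0.11² + 0.45² + 0.03² + 0.16² + 0.25² = 0.0121 + 0.2025 + 0.0009 + 0.0256 + 0.0625 = 0.3036
O = 0.2059 / √(0.5096 × 0.3036) = 0.2059 / 0.39334 = 0.5235

0.52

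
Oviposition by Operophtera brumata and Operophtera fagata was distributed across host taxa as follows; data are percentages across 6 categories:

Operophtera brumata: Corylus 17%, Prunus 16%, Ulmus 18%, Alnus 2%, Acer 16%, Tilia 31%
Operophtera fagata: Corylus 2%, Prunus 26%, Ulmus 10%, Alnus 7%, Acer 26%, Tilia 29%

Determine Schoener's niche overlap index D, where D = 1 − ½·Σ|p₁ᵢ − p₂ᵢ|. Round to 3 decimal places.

Convert percentages to proportions (divide by 100).
Σ|p₁ᵢ − p₂ᵢ| = 0.15 + 0.10 + 0.08 + 0.05 + 0.10 + 0.02 = 0.50
D = 1 − ½ × 0.50 = 1 − 0.250 = 0.75000

0.750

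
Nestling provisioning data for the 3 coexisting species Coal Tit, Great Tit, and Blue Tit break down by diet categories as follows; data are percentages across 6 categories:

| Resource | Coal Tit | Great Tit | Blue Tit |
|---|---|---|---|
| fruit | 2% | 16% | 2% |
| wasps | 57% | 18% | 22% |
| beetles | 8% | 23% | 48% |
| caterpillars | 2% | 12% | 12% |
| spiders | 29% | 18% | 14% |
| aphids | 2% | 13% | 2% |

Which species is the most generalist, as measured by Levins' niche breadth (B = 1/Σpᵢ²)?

Great Tit

Convert percentages to proportions (divide by 100).
Σp_Coalᵢ² = 0.02² + 0.57² + 0.08² + 0.02² + 0.29² + 0.02² = 0.0004 + 0.3249 + 0.0064 + 0.0004 + 0.0841 + 0.0004 = 0.4166
B_Coal = 1 / 0.4166 = 2.4004
Σp_Greaᵢ² = 0.16² + 0.18² + 0.23² + 0.12² + 0.18² + 0.13² = 0.0256 + 0.0324 + 0.0529 + 0.0144 + 0.0324 + 0.0169 = 0.1746
B_Grea = 1 / 0.1746 = 5.7274
Σp_Blueᵢ² = 0.02² + 0.22² + 0.48² + 0.12² + 0.14² + 0.02² = 0.0004 + 0.0484 + 0.2304 + 0.0144 + 0.0196 + 0.0004 = 0.3136
B_Blue = 1 / 0.3136 = 3.1888
Highest B → broadest niche (most generalist): Great Tit (B = 5.73).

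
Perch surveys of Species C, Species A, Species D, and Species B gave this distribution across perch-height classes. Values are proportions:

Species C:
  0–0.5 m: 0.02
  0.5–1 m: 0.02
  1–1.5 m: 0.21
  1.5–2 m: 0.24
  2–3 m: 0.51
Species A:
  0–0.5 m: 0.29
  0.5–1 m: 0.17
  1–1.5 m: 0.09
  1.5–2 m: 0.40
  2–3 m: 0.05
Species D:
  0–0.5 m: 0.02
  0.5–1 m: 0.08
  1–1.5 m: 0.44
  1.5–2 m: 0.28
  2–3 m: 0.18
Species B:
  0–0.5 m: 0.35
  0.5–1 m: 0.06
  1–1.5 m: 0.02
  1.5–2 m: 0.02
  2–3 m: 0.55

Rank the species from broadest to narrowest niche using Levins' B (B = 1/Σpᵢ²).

Species A > Species D > Species C > Species B

Σp_Cᵢ² = 0.02² + 0.02² + 0.21² + 0.24² + 0.51² = 0.0004 + 0.0004 + 0.0441 + 0.0576 + 0.2601 = 0.3626
B_C = 1 / 0.3626 = 2.7579
Σp_Aᵢ² = 0.29² + 0.17² + 0.09² + 0.40² + 0.05² = 0.0841 + 0.0289 + 0.0081 + 0.1600 + 0.0025 = 0.2836
B_A = 1 / 0.2836 = 3.5261
Σp_Dᵢ² = 0.02² + 0.08² + 0.44² + 0.28² + 0.18² = 0.0004 + 0.0064 + 0.1936 + 0.0784 + 0.0324 = 0.3112
B_D = 1 / 0.3112 = 3.2134
Σp_Bᵢ² = 0.35² + 0.06² + 0.02² + 0.02² + 0.55² = 0.1225 + 0.0036 + 0.0004 + 0.0004 + 0.3025 = 0.4294
B_B = 1 / 0.4294 = 2.3288
Ranking by B (broadest → narrowest): Species A (3.53) > Species D (3.21) > Species C (2.76) > Species B (2.33)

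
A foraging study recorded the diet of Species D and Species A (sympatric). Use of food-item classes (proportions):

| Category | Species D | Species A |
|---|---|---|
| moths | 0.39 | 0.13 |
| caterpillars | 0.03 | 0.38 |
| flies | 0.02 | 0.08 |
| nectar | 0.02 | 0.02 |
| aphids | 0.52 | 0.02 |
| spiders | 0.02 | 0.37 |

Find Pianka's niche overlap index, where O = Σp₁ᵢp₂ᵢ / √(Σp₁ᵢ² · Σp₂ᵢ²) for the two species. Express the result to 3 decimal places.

0.227

Σ p₁ᵢp₂ᵢ = 0.0507 + 0.0114 + 0.0016 + 0.0004 + 0.0104 + 0.0074 = 0.0819
Σp_1ᵢ² = 0.39² + 0.03² + 0.02² + 0.02² + 0.52² + 0.02² = 0.1521 + 0.0009 + 0.0004 + 0.0004 + 0.2704 + 0.0004 = 0.4246
Σp_2ᵢ² = 0.13² + 0.38² + 0.08² + 0.02² + 0.02² + 0.37² = 0.0169 + 0.1444 + 0.0064 + 0.0004 + 0.0004 + 0.1369 = 0.3054
O = 0.0819 / √(0.4246 × 0.3054) = 0.0819 / 0.360101 = 0.22744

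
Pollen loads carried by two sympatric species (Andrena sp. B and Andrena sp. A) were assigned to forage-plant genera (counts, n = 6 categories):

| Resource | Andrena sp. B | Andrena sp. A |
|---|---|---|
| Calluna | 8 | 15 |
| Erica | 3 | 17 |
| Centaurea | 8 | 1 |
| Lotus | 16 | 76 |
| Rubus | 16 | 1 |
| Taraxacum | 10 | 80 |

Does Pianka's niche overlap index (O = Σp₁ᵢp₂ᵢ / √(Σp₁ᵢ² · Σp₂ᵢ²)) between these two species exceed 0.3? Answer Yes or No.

Yes

Proportions for Andrena sp. B (n=61): 8/61=0.1311, 3/61=0.0492, 8/61=0.1311, 16/61=0.2623, 16/61=0.2623, 10/61=0.1639
Proportions for Andrena sp. A (n=190): 15/190=0.0789, 17/190=0.0895, 1/190=0.0053, 76/190=0.4000, 1/190=0.0053, 80/190=0.4211
Σ p₁ᵢp₂ᵢ = 0.010344 + 0.004403 + 0.000695 + 0.104920 + 0.001390 + 0.069018 = 0.190770
Σp_1ᵢ² = 0.1311² + 0.0492² + 0.1311² + 0.2623² + 0.2623² + 0.1639² = 0.017187 + 0.002421 + 0.017187 + 0.068801 + 0.068801 + 0.026863 = 0.201260
Σp_2ᵢ² = 0.0789² + 0.0895² + 0.0053² + 0.4000² + 0.0053² + 0.4211² = 0.006225 + 0.008010 + 0.000028 + 0.160000 + 0.000028 + 0.177325 = 0.351616
O = 0.190770 / √(0.201260 × 0.351616) = 0.190770 / 0.2660192 = 0.7171
O = 0.7171 > 0.3 → Yes.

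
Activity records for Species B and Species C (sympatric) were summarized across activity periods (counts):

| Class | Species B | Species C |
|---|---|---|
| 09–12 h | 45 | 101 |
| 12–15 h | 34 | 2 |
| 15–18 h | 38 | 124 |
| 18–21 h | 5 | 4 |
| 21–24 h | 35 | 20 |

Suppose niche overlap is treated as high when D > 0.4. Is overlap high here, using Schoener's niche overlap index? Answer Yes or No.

Yes

Proportions for Species B (n=157): 45/157=0.2866, 34/157=0.2166, 38/157=0.2420, 5/157=0.0318, 35/157=0.2229
Proportions for Species C (n=251): 101/251=0.4024, 2/251=0.0080, 124/251=0.4940, 4/251=0.0159, 20/251=0.0797
Σ|p₁ᵢ − p₂ᵢ| = 0.1158 + 0.2086 + 0.2520 + 0.0159 + 0.1432 = 0.7355
D = 1 − ½ × 0.7355 = 1 − 0.36775 = 0.63225
D = 0.63225 > 0.4 → Yes.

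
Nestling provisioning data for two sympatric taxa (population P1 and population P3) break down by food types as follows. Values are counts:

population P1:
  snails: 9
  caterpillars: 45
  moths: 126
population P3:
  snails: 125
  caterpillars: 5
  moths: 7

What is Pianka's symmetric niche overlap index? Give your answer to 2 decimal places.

Proportions for population P1 (n=180): 9/180=0.0500, 45/180=0.2500, 126/180=0.7000
Proportions for population P3 (n=137): 125/137=0.9124, 5/137=0.0365, 7/137=0.0511
Σ p₁ᵢp₂ᵢ = 0.045620 + 0.009125 + 0.035770 = 0.090515
Σp_1ᵢ² = 0.0500² + 0.2500² + 0.7000² = 0.002500 + 0.062500 + 0.490000 = 0.555000
Σp_2ᵢ² = 0.9124² + 0.0365² + 0.0511² = 0.832474 + 0.001332 + 0.002611 = 0.836417
O = 0.090515 / √(0.555000 × 0.836417) = 0.090515 / 0.6813306 = 0.1329

0.13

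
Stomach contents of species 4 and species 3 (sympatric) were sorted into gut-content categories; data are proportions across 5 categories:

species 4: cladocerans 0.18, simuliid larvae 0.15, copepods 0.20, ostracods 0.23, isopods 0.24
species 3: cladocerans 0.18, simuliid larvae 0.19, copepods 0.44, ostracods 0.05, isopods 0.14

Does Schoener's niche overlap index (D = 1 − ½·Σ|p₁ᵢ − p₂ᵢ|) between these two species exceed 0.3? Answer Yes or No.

Yes

Σ|p₁ᵢ − p₂ᵢ| = 0.00 + 0.04 + 0.24 + 0.18 + 0.10 = 0.56
D = 1 − ½ × 0.56 = 1 − 0.280 = 0.7200
D = 0.7200 > 0.3 → Yes.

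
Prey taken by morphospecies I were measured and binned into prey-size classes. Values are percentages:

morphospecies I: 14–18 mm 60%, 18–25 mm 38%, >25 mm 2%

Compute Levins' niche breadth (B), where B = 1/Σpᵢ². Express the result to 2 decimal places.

Convert percentages to proportions (divide by 100).
Σpᵢ² = 0.60² + 0.38² + 0.02² = 0.3600 + 0.1444 + 0.0004 = 0.5048
B = 1 / 0.5048 = 1.9810

1.98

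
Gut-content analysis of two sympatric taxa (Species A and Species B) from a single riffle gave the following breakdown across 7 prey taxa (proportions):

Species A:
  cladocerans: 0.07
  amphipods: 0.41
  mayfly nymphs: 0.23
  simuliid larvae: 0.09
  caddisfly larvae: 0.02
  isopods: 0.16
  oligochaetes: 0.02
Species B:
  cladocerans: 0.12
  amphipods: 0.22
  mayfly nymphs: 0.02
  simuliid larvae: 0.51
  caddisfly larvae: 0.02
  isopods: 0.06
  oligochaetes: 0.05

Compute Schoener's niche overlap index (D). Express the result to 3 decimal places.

0.500

Σ|p₁ᵢ − p₂ᵢ| = 0.05 + 0.19 + 0.21 + 0.42 + 0.00 + 0.10 + 0.03 = 1.00
D = 1 − ½ × 1.00 = 1 − 0.500 = 0.50000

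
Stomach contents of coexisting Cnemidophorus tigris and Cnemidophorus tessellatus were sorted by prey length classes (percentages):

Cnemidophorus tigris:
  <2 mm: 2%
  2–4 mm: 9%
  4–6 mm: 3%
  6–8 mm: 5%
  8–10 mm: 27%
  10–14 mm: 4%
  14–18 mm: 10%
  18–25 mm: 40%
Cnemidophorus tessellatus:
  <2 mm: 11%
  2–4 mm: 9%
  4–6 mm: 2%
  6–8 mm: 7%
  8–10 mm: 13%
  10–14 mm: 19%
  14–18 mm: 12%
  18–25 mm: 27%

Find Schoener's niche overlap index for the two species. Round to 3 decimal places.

0.720

Convert percentages to proportions (divide by 100).
Σ|p₁ᵢ − p₂ᵢ| = 0.09 + 0.00 + 0.01 + 0.02 + 0.14 + 0.15 + 0.02 + 0.13 = 0.56
D = 1 − ½ × 0.56 = 1 − 0.280 = 0.72000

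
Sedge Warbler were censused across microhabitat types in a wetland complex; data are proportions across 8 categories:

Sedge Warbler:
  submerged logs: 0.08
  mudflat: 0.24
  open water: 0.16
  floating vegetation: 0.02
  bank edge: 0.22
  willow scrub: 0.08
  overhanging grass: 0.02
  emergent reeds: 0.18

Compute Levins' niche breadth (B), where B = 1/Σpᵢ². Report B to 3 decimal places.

5.631

Σpᵢ² = 0.08² + 0.24² + 0.16² + 0.02² + 0.22² + 0.08² + 0.02² + 0.18² = 0.0064 + 0.0576 + 0.0256 + 0.0004 + 0.0484 + 0.0064 + 0.0004 + 0.0324 = 0.1776
B = 1 / 0.1776 = 5.63063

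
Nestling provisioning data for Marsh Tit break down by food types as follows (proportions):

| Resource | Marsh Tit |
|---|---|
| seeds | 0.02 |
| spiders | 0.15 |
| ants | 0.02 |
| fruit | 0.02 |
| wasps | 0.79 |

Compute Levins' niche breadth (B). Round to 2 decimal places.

1.54

Σpᵢ² = 0.02² + 0.15² + 0.02² + 0.02² + 0.79² = 0.0004 + 0.0225 + 0.0004 + 0.0004 + 0.6241 = 0.6478
B = 1 / 0.6478 = 1.5437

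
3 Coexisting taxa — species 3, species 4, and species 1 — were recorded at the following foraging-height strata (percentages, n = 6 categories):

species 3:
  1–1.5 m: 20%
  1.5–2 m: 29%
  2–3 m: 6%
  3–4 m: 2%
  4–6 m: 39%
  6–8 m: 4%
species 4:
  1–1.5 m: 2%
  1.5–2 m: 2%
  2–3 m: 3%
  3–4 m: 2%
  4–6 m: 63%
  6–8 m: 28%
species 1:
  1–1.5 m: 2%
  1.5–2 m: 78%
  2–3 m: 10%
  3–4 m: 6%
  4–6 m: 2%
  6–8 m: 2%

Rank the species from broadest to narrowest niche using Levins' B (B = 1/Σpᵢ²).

Convert percentages to proportions (divide by 100).
Σp_3ᵢ² = 0.20² + 0.29² + 0.06² + 0.02² + 0.39² + 0.04² = 0.0400 + 0.0841 + 0.0036 + 0.0004 + 0.1521 + 0.0016 = 0.2818
B_3 = 1 / 0.2818 = 3.5486
Σp_4ᵢ² = 0.02² + 0.02² + 0.03² + 0.02² + 0.63² + 0.28² = 0.0004 + 0.0004 + 0.0009 + 0.0004 + 0.3969 + 0.0784 = 0.4774
B_4 = 1 / 0.4774 = 2.0947
Σp_1ᵢ² = 0.02² + 0.78² + 0.10² + 0.06² + 0.02² + 0.02² = 0.0004 + 0.6084 + 0.0100 + 0.0036 + 0.0004 + 0.0004 = 0.6232
B_1 = 1 / 0.6232 = 1.6046
Ranking by B (broadest → narrowest): species 3 (3.55) > species 4 (2.09) > species 1 (1.60)

species 3 > species 4 > species 1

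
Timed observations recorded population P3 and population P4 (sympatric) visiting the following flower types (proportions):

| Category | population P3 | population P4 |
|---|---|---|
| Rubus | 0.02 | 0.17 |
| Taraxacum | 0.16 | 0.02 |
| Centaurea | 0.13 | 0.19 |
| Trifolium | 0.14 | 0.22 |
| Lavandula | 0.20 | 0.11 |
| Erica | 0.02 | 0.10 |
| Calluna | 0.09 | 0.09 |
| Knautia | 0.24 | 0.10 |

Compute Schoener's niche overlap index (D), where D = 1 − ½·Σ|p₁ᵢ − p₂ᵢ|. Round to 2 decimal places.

Σ|p₁ᵢ − p₂ᵢ| = 0.15 + 0.14 + 0.06 + 0.08 + 0.09 + 0.08 + 0.00 + 0.14 = 0.74
D = 1 − ½ × 0.74 = 1 − 0.370 = 0.6300

0.63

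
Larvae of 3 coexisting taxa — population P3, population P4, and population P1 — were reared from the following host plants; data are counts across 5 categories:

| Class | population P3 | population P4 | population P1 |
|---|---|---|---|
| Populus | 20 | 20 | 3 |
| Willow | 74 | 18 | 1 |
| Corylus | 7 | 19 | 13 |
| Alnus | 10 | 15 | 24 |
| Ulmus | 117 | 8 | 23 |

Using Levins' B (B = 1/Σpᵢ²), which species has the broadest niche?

Proportions for population P3 (n=228): 20/228=0.0877, 74/228=0.3246, 7/228=0.0307, 10/228=0.0439, 117/228=0.5132
Proportions for population P4 (n=80): 20/80=0.2500, 18/80=0.2250, 19/80=0.2375, 15/80=0.1875, 8/80=0.1000
Proportions for population P1 (n=64): 3/64=0.0469, 1/64=0.0156, 13/64=0.2031, 24/64=0.3750, 23/64=0.3594
Σp_P3ᵢ² = 0.0877² + 0.3246² + 0.0307² + 0.0439² + 0.5132² = 0.007691 + 0.105365 + 0.000942 + 0.001927 + 0.263374 = 0.379299
B_P3 = 1 / 0.379299 = 2.6364
Σp_P4ᵢ² = 0.2500² + 0.2250² + 0.2375² + 0.1875² + 0.1000² = 0.062500 + 0.050625 + 0.056406 + 0.035156 + 0.010000 = 0.214687
B_P4 = 1 / 0.214687 = 4.6579
Σp_P1ᵢ² = 0.0469² + 0.0156² + 0.2031² + 0.3750² + 0.3594² = 0.002200 + 0.000243 + 0.041250 + 0.140625 + 0.129168 = 0.313486
B_P1 = 1 / 0.313486 = 3.1899
Highest B → broadest niche (most generalist): population P4 (B = 4.66).

population P4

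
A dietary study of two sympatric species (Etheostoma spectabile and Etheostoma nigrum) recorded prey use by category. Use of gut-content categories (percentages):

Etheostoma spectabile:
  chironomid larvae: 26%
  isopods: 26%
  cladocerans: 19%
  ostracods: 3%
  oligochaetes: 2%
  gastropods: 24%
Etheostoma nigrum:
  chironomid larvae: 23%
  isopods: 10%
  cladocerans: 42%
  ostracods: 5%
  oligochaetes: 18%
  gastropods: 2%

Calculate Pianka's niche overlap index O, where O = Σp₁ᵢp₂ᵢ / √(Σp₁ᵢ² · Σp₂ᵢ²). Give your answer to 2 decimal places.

0.70

Convert percentages to proportions (divide by 100).
Σ p₁ᵢp₂ᵢ = 0.0598 + 0.0260 + 0.0798 + 0.0015 + 0.0036 + 0.0048 = 0.1755
Σp_1ᵢ² = 0.26² + 0.26² + 0.19² + 0.03² + 0.02² + 0.24² = 0.0676 + 0.0676 + 0.0361 + 0.0009 + 0.0004 + 0.0576 = 0.2302
Σp_2ᵢ² = 0.23² + 0.10² + 0.42² + 0.05² + 0.18² + 0.02² = 0.0529 + 0.0100 + 0.1764 + 0.0025 + 0.0324 + 0.0004 = 0.2746
O = 0.1755 / √(0.2302 × 0.2746) = 0.1755 / 0.25142 = 0.6980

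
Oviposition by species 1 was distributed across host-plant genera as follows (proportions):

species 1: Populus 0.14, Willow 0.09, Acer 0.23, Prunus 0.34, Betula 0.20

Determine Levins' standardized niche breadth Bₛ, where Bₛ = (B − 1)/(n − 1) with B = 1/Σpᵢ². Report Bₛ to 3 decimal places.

0.808

Σpᵢ² = 0.14² + 0.09² + 0.23² + 0.34² + 0.20² = 0.0196 + 0.0081 + 0.0529 + 0.1156 + 0.0400 = 0.2362
B = 1 / 0.2362 = 4.23370
Bₛ = (B − 1)/(n − 1) = (4.23370 − 1)/(5 − 1) = 3.23370/4 = 0.80843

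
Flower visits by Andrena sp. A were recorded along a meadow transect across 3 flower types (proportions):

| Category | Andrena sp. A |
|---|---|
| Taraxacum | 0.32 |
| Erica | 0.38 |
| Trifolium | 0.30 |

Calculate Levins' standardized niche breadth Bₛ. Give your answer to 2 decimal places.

0.98

Σpᵢ² = 0.32² + 0.38² + 0.30² = 0.1024 + 0.1444 + 0.0900 = 0.3368
B = 1 / 0.3368 = 2.9691
Bₛ = (B − 1)/(n − 1) = (2.9691 − 1)/(3 − 1) = 1.9691/2 = 0.9846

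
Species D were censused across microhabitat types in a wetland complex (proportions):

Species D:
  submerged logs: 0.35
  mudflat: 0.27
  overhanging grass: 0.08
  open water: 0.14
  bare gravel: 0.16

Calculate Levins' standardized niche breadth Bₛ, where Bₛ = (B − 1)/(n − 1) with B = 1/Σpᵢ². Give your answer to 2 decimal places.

Σpᵢ² = 0.35² + 0.27² + 0.08² + 0.14² + 0.16² = 0.1225 + 0.0729 + 0.0064 + 0.0196 + 0.0256 = 0.2470
B = 1 / 0.2470 = 4.0486
Bₛ = (B − 1)/(n − 1) = (4.0486 − 1)/(5 − 1) = 3.0486/4 = 0.7622

0.76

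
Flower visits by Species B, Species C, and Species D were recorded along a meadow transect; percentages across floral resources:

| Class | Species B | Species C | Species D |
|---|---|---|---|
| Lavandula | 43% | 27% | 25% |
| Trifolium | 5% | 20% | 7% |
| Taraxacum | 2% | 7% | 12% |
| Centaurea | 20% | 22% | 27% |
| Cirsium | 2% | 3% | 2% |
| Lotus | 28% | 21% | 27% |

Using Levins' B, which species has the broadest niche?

Species C

Convert percentages to proportions (divide by 100).
Σp_Bᵢ² = 0.43² + 0.05² + 0.02² + 0.20² + 0.02² + 0.28² = 0.1849 + 0.0025 + 0.0004 + 0.0400 + 0.0004 + 0.0784 = 0.3066
B_B = 1 / 0.3066 = 3.2616
Σp_Cᵢ² = 0.27² + 0.20² + 0.07² + 0.22² + 0.03² + 0.21² = 0.0729 + 0.0400 + 0.0049 + 0.0484 + 0.0009 + 0.0441 = 0.2112
B_C = 1 / 0.2112 = 4.7348
Σp_Dᵢ² = 0.25² + 0.07² + 0.12² + 0.27² + 0.02² + 0.27² = 0.0625 + 0.0049 + 0.0144 + 0.0729 + 0.0004 + 0.0729 = 0.2280
B_D = 1 / 0.2280 = 4.3860
Highest B → broadest niche (most generalist): Species C (B = 4.73).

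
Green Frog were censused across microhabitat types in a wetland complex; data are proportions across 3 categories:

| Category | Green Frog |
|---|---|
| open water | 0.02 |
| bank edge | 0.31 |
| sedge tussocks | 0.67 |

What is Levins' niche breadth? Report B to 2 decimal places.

Σpᵢ² = 0.02² + 0.31² + 0.67² = 0.0004 + 0.0961 + 0.4489 = 0.5454
B = 1 / 0.5454 = 1.8335

1.83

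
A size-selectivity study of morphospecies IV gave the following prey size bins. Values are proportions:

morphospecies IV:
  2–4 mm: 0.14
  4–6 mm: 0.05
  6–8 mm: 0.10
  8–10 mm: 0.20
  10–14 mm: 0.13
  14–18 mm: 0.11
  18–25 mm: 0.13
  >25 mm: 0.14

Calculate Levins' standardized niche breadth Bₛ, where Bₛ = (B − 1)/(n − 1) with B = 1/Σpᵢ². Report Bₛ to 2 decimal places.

Σpᵢ² = 0.14² + 0.05² + 0.10² + 0.20² + 0.13² + 0.11² + 0.13² + 0.14² = 0.0196 + 0.0025 + 0.0100 + 0.0400 + 0.0169 + 0.0121 + 0.0169 + 0.0196 = 0.1376
B = 1 / 0.1376 = 7.2674
Bₛ = (B − 1)/(n − 1) = (7.2674 − 1)/(8 − 1) = 6.2674/7 = 0.8953

0.90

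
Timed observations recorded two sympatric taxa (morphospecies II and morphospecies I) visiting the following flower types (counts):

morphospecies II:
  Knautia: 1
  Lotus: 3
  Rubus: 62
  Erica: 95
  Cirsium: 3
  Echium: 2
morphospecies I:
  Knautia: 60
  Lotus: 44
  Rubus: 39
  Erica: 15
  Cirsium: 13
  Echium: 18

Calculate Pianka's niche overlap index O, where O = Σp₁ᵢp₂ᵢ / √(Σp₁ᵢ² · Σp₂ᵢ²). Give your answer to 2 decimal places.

Proportions for morphospecies II (n=166): 1/166=0.0060, 3/166=0.0181, 62/166=0.3735, 95/166=0.5723, 3/166=0.0181, 2/166=0.0120
Proportions for morphospecies I (n=189): 60/189=0.3175, 44/189=0.2328, 39/189=0.2063, 15/189=0.0794, 13/189=0.0688, 18/189=0.0952
Σ p₁ᵢp₂ᵢ = 0.001905 + 0.004214 + 0.077053 + 0.045441 + 0.001245 + 0.001142 = 0.131000
Σp_1ᵢ² = 0.0060² + 0.0181² + 0.3735² + 0.5723² + 0.0181² + 0.0120² = 0.000036 + 0.000328 + 0.139502 + 0.327527 + 0.000328 + 0.000144 = 0.467865
Σp_2ᵢ² = 0.3175² + 0.2328² + 0.2063² + 0.0794² + 0.0688² + 0.0952² = 0.100806 + 0.054196 + 0.042560 + 0.006304 + 0.004733 + 0.009063 = 0.217662
O = 0.131000 / √(0.467865 × 0.217662) = 0.131000 / 0.3191182 = 0.4105

0.41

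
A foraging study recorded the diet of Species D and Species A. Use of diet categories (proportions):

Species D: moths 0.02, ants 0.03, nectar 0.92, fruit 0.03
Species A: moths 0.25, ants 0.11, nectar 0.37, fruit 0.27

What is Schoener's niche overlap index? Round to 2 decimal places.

0.45

Σ|p₁ᵢ − p₂ᵢ| = 0.23 + 0.08 + 0.55 + 0.24 = 1.10
D = 1 − ½ × 1.10 = 1 − 0.550 = 0.4500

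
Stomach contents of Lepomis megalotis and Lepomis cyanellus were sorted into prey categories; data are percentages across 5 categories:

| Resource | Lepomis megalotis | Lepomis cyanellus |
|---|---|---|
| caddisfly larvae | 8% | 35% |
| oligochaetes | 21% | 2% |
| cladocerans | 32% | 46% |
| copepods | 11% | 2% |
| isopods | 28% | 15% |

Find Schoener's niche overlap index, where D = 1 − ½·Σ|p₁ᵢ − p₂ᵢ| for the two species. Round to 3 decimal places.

0.590

Convert percentages to proportions (divide by 100).
Σ|p₁ᵢ − p₂ᵢ| = 0.27 + 0.19 + 0.14 + 0.09 + 0.13 = 0.82
D = 1 − ½ × 0.82 = 1 − 0.410 = 0.59000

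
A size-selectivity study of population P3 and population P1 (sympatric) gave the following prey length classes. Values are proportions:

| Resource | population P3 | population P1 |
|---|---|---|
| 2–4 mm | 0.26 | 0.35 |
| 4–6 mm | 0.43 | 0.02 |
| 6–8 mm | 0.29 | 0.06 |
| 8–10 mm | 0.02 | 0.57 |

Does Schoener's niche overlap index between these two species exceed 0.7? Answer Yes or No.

No

Σ|p₁ᵢ − p₂ᵢ| = 0.09 + 0.41 + 0.23 + 0.55 = 1.28
D = 1 − ½ × 1.28 = 1 − 0.640 = 0.3600
D = 0.3600 < 0.7 → No.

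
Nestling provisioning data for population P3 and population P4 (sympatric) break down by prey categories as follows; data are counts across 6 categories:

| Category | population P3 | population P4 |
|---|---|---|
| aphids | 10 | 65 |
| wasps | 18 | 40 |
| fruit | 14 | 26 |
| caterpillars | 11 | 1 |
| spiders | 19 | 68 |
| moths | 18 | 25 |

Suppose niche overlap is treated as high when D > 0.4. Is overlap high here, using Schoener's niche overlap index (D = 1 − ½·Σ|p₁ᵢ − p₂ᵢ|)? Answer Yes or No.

Proportions for population P3 (n=90): 10/90=0.1111, 18/90=0.2000, 14/90=0.1556, 11/90=0.1222, 19/90=0.2111, 18/90=0.2000
Proportions for population P4 (n=225): 65/225=0.2889, 40/225=0.1778, 26/225=0.1156, 1/225=0.0044, 68/225=0.3022, 25/225=0.1111
Σ|p₁ᵢ − p₂ᵢ| = 0.1778 + 0.0222 + 0.0400 + 0.1178 + 0.0911 + 0.0889 = 0.5378
D = 1 − ½ × 0.5378 = 1 − 0.26890 = 0.73110
D = 0.73110 > 0.4 → Yes.

Yes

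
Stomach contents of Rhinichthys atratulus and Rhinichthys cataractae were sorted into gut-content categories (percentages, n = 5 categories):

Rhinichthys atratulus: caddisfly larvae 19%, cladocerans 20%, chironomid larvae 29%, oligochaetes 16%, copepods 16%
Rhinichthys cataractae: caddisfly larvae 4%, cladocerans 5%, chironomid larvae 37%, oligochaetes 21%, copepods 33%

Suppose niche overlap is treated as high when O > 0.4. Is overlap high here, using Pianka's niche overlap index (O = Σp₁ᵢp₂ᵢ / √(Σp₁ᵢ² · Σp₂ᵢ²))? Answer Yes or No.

Yes

Convert percentages to proportions (divide by 100).
Σ p₁ᵢp₂ᵢ = 0.0076 + 0.0100 + 0.1073 + 0.0336 + 0.0528 = 0.2113
Σp_1ᵢ² = 0.19² + 0.20² + 0.29² + 0.16² + 0.16² = 0.0361 + 0.0400 + 0.0841 + 0.0256 + 0.0256 = 0.2114
Σp_2ᵢ² = 0.04² + 0.05² + 0.37² + 0.21² + 0.33² = 0.0016 + 0.0025 + 0.1369 + 0.0441 + 0.1089 = 0.2940
O = 0.2113 / √(0.2114 × 0.2940) = 0.2113 / 0.24930 = 0.8476
O = 0.8476 > 0.4 → Yes.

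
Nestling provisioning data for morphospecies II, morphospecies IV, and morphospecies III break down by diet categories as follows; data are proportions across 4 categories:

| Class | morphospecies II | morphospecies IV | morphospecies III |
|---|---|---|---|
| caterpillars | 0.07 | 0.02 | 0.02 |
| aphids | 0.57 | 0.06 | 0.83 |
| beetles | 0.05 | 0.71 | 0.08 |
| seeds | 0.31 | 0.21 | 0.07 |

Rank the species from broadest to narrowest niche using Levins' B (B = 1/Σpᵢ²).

Σp_IIᵢ² = 0.07² + 0.57² + 0.05² + 0.31² = 0.0049 + 0.3249 + 0.0025 + 0.0961 = 0.4284
B_II = 1 / 0.4284 = 2.3343
Σp_IVᵢ² = 0.02² + 0.06² + 0.71² + 0.21² = 0.0004 + 0.0036 + 0.5041 + 0.0441 = 0.5522
B_IV = 1 / 0.5522 = 1.8109
Σp_IIIᵢ² = 0.02² + 0.83² + 0.08² + 0.07² = 0.0004 + 0.6889 + 0.0064 + 0.0049 = 0.7006
B_III = 1 / 0.7006 = 1.4273
Ranking by B (broadest → narrowest): morphospecies II (2.33) > morphospecies IV (1.81) > morphospecies III (1.43)

morphospecies II > morphospecies IV > morphospecies III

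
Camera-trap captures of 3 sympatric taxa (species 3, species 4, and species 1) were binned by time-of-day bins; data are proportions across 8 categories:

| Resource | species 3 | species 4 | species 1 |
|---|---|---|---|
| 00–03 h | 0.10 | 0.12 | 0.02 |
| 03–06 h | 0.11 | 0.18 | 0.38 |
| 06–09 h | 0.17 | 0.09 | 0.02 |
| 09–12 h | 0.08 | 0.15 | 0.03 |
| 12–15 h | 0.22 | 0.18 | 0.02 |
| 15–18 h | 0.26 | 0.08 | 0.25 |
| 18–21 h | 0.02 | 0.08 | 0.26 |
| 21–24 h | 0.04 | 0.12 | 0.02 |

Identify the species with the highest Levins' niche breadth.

species 4

Σp_3ᵢ² = 0.10² + 0.11² + 0.17² + 0.08² + 0.22² + 0.26² + 0.02² + 0.04² = 0.0100 + 0.0121 + 0.0289 + 0.0064 + 0.0484 + 0.0676 + 0.0004 + 0.0016 = 0.1754
B_3 = 1 / 0.1754 = 5.7013
Σp_4ᵢ² = 0.12² + 0.18² + 0.09² + 0.15² + 0.18² + 0.08² + 0.08² + 0.12² = 0.0144 + 0.0324 + 0.0081 + 0.0225 + 0.0324 + 0.0064 + 0.0064 + 0.0144 = 0.1370
B_4 = 1 / 0.1370 = 7.2993
Σp_1ᵢ² = 0.02² + 0.38² + 0.02² + 0.03² + 0.02² + 0.25² + 0.26² + 0.02² = 0.0004 + 0.1444 + 0.0004 + 0.0009 + 0.0004 + 0.0625 + 0.0676 + 0.0004 = 0.2770
B_1 = 1 / 0.2770 = 3.6101
Highest B → broadest niche (most generalist): species 4 (B = 7.30).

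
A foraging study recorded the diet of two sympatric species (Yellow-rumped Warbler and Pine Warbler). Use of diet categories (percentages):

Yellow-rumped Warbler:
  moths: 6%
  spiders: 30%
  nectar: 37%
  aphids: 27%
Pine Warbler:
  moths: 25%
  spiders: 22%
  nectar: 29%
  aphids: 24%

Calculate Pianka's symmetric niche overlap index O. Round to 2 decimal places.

Convert percentages to proportions (divide by 100).
Σ p₁ᵢp₂ᵢ = 0.0150 + 0.0660 + 0.1073 + 0.0648 = 0.2531
Σp_1ᵢ² = 0.06² + 0.30² + 0.37² + 0.27² = 0.0036 + 0.0900 + 0.1369 + 0.0729 = 0.3034
Σp_2ᵢ² = 0.25² + 0.22² + 0.29² + 0.24² = 0.0625 + 0.0484 + 0.0841 + 0.0576 = 0.2526
O = 0.2531 / √(0.3034 × 0.2526) = 0.2531 / 0.27684 = 0.9142

0.91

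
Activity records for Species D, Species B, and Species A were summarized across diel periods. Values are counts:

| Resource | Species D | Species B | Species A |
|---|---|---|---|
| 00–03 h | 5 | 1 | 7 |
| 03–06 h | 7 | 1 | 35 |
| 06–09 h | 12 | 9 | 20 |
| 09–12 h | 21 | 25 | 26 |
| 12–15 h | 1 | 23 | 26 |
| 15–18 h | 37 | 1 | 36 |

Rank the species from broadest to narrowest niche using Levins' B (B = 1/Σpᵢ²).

Species A > Species D > Species B

Proportions for Species D (n=83): 5/83=0.0602, 7/83=0.0843, 12/83=0.1446, 21/83=0.2530, 1/83=0.0120, 37/83=0.4458
Proportions for Species B (n=60): 1/60=0.0167, 1/60=0.0167, 9/60=0.1500, 25/60=0.4167, 23/60=0.3833, 1/60=0.0167
Proportions for Species A (n=150): 7/150=0.0467, 35/150=0.2333, 20/150=0.1333, 26/150=0.1733, 26/150=0.1733, 36/150=0.2400
Σp_Dᵢ² = 0.0602² + 0.0843² + 0.1446² + 0.2530² + 0.0120² + 0.4458² = 0.003624 + 0.007106 + 0.020909 + 0.064009 + 0.000144 + 0.198738 = 0.294530
B_D = 1 / 0.294530 = 3.3952
Σp_Bᵢ² = 0.0167² + 0.0167² + 0.1500² + 0.4167² + 0.3833² + 0.0167² = 0.000279 + 0.000279 + 0.022500 + 0.173639 + 0.146919 + 0.000279 = 0.343895
B_B = 1 / 0.343895 = 2.9079
Σp_Aᵢ² = 0.0467² + 0.2333² + 0.1333² + 0.1733² + 0.1733² + 0.2400² = 0.002181 + 0.054429 + 0.017769 + 0.030033 + 0.030033 + 0.057600 = 0.192045
B_A = 1 / 0.192045 = 5.2071
Ranking by B (broadest → narrowest): Species A (5.21) > Species D (3.40) > Species B (2.91)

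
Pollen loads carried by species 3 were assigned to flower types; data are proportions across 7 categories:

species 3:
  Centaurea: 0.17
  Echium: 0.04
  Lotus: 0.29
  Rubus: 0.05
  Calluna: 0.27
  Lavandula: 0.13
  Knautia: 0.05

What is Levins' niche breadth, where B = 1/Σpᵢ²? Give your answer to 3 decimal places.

Σpᵢ² = 0.17² + 0.04² + 0.29² + 0.05² + 0.27² + 0.13² + 0.05² = 0.0289 + 0.0016 + 0.0841 + 0.0025 + 0.0729 + 0.0169 + 0.0025 = 0.2094
B = 1 / 0.2094 = 4.77555

4.776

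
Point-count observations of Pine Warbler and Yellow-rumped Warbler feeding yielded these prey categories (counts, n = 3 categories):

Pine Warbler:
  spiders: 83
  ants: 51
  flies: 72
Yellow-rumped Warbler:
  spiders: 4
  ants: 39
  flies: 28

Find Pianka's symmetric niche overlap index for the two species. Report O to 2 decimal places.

Proportions for Pine Warbler (n=206): 83/206=0.4029, 51/206=0.2476, 72/206=0.3495
Proportions for Yellow-rumped Warbler (n=71): 4/71=0.0563, 39/71=0.5493, 28/71=0.3944
Σ p₁ᵢp₂ᵢ = 0.022683 + 0.136007 + 0.137843 = 0.296533
Σp_1ᵢ² = 0.4029² + 0.2476² + 0.3495² = 0.162328 + 0.061306 + 0.122150 = 0.345784
Σp_2ᵢ² = 0.0563² + 0.5493² + 0.3944² = 0.003170 + 0.301730 + 0.155551 = 0.460451
O = 0.296533 / √(0.345784 × 0.460451) = 0.296533 / 0.3990195 = 0.7432

0.74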